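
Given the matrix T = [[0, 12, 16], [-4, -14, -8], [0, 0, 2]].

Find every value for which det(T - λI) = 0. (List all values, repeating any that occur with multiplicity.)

-8, -6, 2

The characteristic polynomial is p(μ) = det(μI - T).
Cofactor expansion gives p(μ) = μ^3 + 12μ^2 + 20μ - 96.
Try μ = 2: p(2) = 0, so 2 is a root.
Factor out (μ - 2): p(μ) = (μ - 2)·(μ^2 + 14μ + 48).
The quadratic factors as (μ + 8)·(μ + 6).
Eigenvalues: -8, -6, 2.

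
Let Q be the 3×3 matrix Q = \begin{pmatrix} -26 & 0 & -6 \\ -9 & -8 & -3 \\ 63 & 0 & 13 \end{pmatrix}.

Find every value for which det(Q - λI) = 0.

-8, -8, -5

Set up det(lambda·I - Q) = 0.
Cofactor expansion gives p(lambda) = lambda^3 + 21·lambda^2 + 144·lambda + 320.
Rational-root test: lambda = -8 gives p(-8) = 0.
Factor out (lambda + 8): p(lambda) = (lambda + 8)·(lambda^2 + 13·lambda + 40).
The quadratic factors as (lambda + 8)·(lambda + 5).
Eigenvalues: -8, -8, -5.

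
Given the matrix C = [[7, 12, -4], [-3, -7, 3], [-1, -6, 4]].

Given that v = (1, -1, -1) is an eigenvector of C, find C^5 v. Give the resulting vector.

(-1, 1, 1)

First find the eigenvalue: Cv = (-1, 1, 1) = -1·(1, -1, -1), so λ = -1.
Then C^5 v = λ^5·v = (-1)^5·(1, -1, -1) = -1·(1, -1, -1) = (-1, 1, 1).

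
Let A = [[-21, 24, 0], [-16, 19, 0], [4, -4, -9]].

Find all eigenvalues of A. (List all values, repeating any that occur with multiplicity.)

-9, -5, 3

Compute the characteristic polynomial p(λ) = det(λI - A).
Expanding the 3×3 determinant: p(λ) = λ^3 + 11λ^2 + 3λ - 135.
Try λ = -5: p(-5) = 0, so -5 is a root.
Factor out (λ + 5): p(λ) = (λ + 5)·(λ^2 + 6λ - 27).
The quadratic factors as (λ + 9)·(λ - 3).
Eigenvalues: -9, -5, 3.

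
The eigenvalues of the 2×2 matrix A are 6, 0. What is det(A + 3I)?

27

If A has eigenvalues 6, 0, then A + 3I has eigenvalues 9, 3.
det(A + 3I) = (9) · (3) = 27.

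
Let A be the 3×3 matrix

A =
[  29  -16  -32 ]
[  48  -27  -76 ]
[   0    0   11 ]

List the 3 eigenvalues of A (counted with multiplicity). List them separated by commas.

-3, 5, 11

Compute the characteristic polynomial p(λ) = det(λI - A).
Expanding along the first row, p(λ) = λ^3 - 13λ^2 + 7λ + 165.
Try λ = -3: p(-3) = 0, so -3 is a root.
Dividing by (λ + 3) leaves λ^2 - 16λ + 55.
The quadratic factors as (λ - 5)·(λ - 11).
Eigenvalues: -3, 5, 11.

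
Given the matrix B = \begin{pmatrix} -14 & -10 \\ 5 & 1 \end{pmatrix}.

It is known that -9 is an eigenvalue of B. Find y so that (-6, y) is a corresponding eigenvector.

3

We need (B + 9I)v = 0.
B + 9I = [[-5, -10], [5, 10]].
Row 1: (-5)·-6 + (-10)·y = 0
Row 2: (5)·-6 + (10)·y = 0
Solving gives y = 3.
Check: B·(-6, 3) = (54, -27) = -9·(-6, 3).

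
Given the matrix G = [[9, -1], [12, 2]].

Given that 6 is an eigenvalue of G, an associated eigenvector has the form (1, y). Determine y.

We need (G - 6I)v = 0.
G - 6I = [[3, -1], [12, -4]].
Row 1: (3)·1 + (-1)·y = 0
Row 2: (12)·1 + (-4)·y = 0
Solving gives y = 3.
Check: G·(1, 3) = (6, 18) = 6·(1, 3).

3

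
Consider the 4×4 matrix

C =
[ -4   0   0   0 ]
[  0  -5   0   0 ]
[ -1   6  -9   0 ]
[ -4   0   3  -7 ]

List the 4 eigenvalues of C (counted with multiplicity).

C is lower triangular, so its eigenvalues are the diagonal entries.
Diagonal: -4, -5, -9, -7.

-9, -7, -5, -4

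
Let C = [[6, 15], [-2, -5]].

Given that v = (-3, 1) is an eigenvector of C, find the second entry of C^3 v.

First find the eigenvalue: Cv = (-3, 1) = 1·(-3, 1), so λ = 1.
Then C^3 v = λ^3·v = 1^3·(-3, 1) = 1·(-3, 1) = (-3, 1).

1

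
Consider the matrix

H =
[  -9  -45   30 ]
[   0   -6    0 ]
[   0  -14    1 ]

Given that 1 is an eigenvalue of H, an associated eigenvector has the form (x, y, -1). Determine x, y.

-3, 0

We need (H - 1I)v = 0.
H - 1I = [[-10, -45, 30], [0, -7, 0], [0, -14, 0]].
Row 1: (-10)·x + (-45)·y + (30)·-1 = 0
Row 2: (0)·x + (-7)·y + (0)·-1 = 0
Row 3: (0)·x + (-14)·y + (0)·-1 = 0
Solving gives x = -3, y = 0.
Check: H·(-3, 0, -1) = (-3, 0, -1) = 1·(-3, 0, -1).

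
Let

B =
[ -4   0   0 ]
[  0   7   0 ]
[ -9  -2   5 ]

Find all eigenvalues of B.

B is lower triangular, so its eigenvalues are the diagonal entries.
Diagonal: -4, 7, 5.

-4, 5, 7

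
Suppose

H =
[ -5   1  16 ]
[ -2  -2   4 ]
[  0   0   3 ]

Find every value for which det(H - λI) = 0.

Compute the characteristic polynomial p(μ) = det(μI - H).
Expanding along the first row, p(μ) = μ^3 + 4μ^2 - 9μ - 36.
Rational-root test: μ = 3 gives p(3) = 0.
Dividing by (μ - 3) leaves μ^2 + 7μ + 12.
The quadratic factors as (μ + 4)·(μ + 3).
Eigenvalues: -4, -3, 3.

-4, -3, 3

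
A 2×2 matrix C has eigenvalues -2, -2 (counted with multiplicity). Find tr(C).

trace(C) is the sum of the eigenvalues: (-2) + (-2) = -4.

-4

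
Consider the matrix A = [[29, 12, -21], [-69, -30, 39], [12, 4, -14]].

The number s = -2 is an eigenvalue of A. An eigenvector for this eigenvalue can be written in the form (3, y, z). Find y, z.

We need (A + 2I)v = 0.
A + 2I = [[31, 12, -21], [-69, -28, 39], [12, 4, -12]].
Row 1: (31)·3 + (12)·y + (-21)·z = 0
Row 2: (-69)·3 + (-28)·y + (39)·z = 0
Row 3: (12)·3 + (4)·y + (-12)·z = 0
Solving gives y = -6, z = 1.
Check: A·(3, -6, 1) = (-6, 12, -2) = -2·(3, -6, 1).

-6, 1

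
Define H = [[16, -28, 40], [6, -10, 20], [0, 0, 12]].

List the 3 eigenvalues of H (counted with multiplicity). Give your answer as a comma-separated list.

2, 4, 12

Set up det(tI - H) = 0.
Expanding along the first row, p(t) = t^3 - 18t^2 + 80t - 96.
Rational-root test: t = 4 gives p(4) = 0.
Factor out (t - 4): p(t) = (t - 4)·(t^2 - 14t + 24).
The quadratic factors as (t - 2)·(t - 12).
Eigenvalues: 2, 4, 12.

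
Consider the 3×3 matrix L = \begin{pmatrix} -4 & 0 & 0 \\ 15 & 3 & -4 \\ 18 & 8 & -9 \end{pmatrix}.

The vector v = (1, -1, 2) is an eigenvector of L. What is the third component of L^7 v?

First find the eigenvalue: Lv = (-4, 4, -8) = -4·(1, -1, 2), so λ = -4.
Then L^7 v = λ^7·v = (-4)^7·(1, -1, 2) = -16384·(1, -1, 2) = (-16384, 16384, -32768).

-32768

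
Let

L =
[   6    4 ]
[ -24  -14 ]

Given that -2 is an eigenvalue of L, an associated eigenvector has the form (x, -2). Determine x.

1

We need (L + 2I)v = 0.
L + 2I = [[8, 4], [-24, -12]].
Row 1: (8)·x + (4)·-2 = 0
Row 2: (-24)·x + (-12)·-2 = 0
Solving gives x = 1.
Check: L·(1, -2) = (-2, 4) = -2·(1, -2).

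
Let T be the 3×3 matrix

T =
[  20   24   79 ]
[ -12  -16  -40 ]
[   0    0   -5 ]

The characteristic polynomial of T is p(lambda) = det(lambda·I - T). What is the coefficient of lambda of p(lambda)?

-52

p(lambda) = lambda^3 + lambda^2 - 52·lambda - 160.
The coefficient of lambda is -52.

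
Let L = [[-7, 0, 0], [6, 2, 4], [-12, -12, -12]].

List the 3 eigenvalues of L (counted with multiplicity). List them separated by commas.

The characteristic polynomial is p(λ) = det(λI - L).
Expanding along the first row, p(λ) = λ^3 + 17λ^2 + 94λ + 168.
Since p(-6) = 0, λ = -6 is a root.
Dividing by (λ + 6) leaves λ^2 + 11λ + 28.
The quadratic factors as (λ + 7)·(λ + 4).
Eigenvalues: -7, -6, -4.

-7, -6, -4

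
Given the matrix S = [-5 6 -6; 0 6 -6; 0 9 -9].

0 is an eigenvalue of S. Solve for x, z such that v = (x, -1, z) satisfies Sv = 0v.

0, -1

We need (S)v = 0.
S = [[-5, 6, -6], [0, 6, -6], [0, 9, -9]].
Row 1: (-5)·x + (6)·-1 + (-6)·z = 0
Row 2: (0)·x + (6)·-1 + (-6)·z = 0
Row 3: (0)·x + (9)·-1 + (-9)·z = 0
Solving gives x = 0, z = -1.
Check: S·(0, -1, -1) = (0, 0, 0) = 0·(0, -1, -1).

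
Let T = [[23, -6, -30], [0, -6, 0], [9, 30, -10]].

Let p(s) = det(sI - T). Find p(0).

240

p(0) = det(0·I − T) = det(−T) = (−1)^3·det(T).
det(T) = -240, so p(0) = 240.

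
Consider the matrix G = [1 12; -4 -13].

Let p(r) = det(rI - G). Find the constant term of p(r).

p(r) = r^2 + 12r + 35.
The constant term is 35.

35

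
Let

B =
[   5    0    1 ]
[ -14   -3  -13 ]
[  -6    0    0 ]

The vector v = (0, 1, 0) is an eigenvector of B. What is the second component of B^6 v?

First find the eigenvalue: Bv = (0, -3, 0) = -3·(0, 1, 0), so λ = -3.
Then B^6 v = λ^6·v = (-3)^6·(0, 1, 0) = 729·(0, 1, 0) = (0, 729, 0).

729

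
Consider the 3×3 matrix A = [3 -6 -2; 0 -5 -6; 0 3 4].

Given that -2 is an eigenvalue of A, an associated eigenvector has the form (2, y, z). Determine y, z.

We need (A + 2I)v = 0.
A + 2I = [[5, -6, -2], [0, -3, -6], [0, 3, 6]].
Row 1: (5)·2 + (-6)·y + (-2)·z = 0
Row 2: (0)·2 + (-3)·y + (-6)·z = 0
Row 3: (0)·2 + (3)·y + (6)·z = 0
Solving gives y = 2, z = -1.
Check: A·(2, 2, -1) = (-4, -4, 2) = -2·(2, 2, -1).

2, -1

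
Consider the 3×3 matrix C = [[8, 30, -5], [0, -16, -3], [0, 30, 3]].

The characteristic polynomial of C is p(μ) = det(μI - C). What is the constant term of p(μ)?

p(μ) = μ^3 + 5μ^2 - 62μ - 336.
The constant term is -336.

-336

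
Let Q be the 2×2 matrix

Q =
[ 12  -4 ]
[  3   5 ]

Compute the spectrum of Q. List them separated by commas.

8, 9

det(Q - μI) = (12 - μ)(5 - μ) - (-4)·(3) = μ^2 - 17μ + 72.
This factors as (μ - 8)·(μ - 9) = 0.
Eigenvalues: 8, 9.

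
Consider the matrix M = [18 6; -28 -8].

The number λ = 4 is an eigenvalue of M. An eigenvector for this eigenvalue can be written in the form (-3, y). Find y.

7

We need (M - 4I)v = 0.
M - 4I = [[14, 6], [-28, -12]].
Row 1: (14)·-3 + (6)·y = 0
Row 2: (-28)·-3 + (-12)·y = 0
Solving gives y = 7.
Check: M·(-3, 7) = (-12, 28) = 4·(-3, 7).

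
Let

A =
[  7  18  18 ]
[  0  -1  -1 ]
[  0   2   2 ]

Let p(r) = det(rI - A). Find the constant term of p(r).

p(r) = r^3 - 8r^2 + 7r.
The constant term is 0.

0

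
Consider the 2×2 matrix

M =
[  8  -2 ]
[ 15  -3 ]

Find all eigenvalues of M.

det(M - λI) = (8 - λ)(-3 - λ) - (-2)·(15) = λ^2 - 5λ + 6.
This factors as (λ - 2)·(λ - 3) = 0.
Eigenvalues: 2, 3.

2, 3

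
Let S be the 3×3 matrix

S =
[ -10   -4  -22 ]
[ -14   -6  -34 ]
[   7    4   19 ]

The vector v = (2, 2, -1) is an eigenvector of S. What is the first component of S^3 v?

-54

First find the eigenvalue: Sv = (-6, -6, 3) = -3·(2, 2, -1), so λ = -3.
Then S^3 v = λ^3·v = (-3)^3·(2, 2, -1) = -27·(2, 2, -1) = (-54, -54, 27).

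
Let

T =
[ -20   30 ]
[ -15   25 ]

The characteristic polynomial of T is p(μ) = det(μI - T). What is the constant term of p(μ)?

-50

p(μ) = μ^2 - 5μ - 50.
The constant term is -50.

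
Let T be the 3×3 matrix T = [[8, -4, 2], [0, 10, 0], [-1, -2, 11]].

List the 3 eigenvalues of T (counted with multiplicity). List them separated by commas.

9, 10, 10

The characteristic polynomial is p(t) = det(tI - T).
Expanding along the first row, p(t) = t^3 - 29t^2 + 280t - 900.
Try t = 9: p(9) = 0, so 9 is a root.
Factor out (t - 9): p(t) = (t - 9)·(t^2 - 20t + 100).
The quadratic factor is (t - 10)^2.
Eigenvalues: 9, 10, 10.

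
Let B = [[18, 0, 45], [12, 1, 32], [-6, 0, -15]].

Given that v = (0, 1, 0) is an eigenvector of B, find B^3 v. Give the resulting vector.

(0, 1, 0)

First find the eigenvalue: Bv = (0, 1, 0) = 1·(0, 1, 0), so λ = 1.
Then B^3 v = λ^3·v = 1^3·(0, 1, 0) = 1·(0, 1, 0) = (0, 1, 0).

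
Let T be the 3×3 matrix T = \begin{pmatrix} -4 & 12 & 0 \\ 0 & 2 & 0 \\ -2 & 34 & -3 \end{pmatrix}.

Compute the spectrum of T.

Set up det(λI - T) = 0.
Expanding the 3×3 determinant: p(λ) = λ^3 + 5λ^2 - 2λ - 24.
Rational-root test: λ = -3 gives p(-3) = 0.
Factor out (λ + 3): p(λ) = (λ + 3)·(λ^2 + 2λ - 8).
The quadratic factors as (λ + 4)·(λ - 2).
Eigenvalues: -4, -3, 2.

-4, -3, 2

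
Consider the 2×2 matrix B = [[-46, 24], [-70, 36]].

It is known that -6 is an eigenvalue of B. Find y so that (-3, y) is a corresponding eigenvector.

-5

We need (B + 6I)v = 0.
B + 6I = [[-40, 24], [-70, 42]].
Row 1: (-40)·-3 + (24)·y = 0
Row 2: (-70)·-3 + (42)·y = 0
Solving gives y = -5.
Check: B·(-3, -5) = (18, 30) = -6·(-3, -5).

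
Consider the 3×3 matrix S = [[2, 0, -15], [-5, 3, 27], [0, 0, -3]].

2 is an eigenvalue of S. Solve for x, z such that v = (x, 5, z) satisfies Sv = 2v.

We need (S - 2I)v = 0.
S - 2I = [[0, 0, -15], [-5, 1, 27], [0, 0, -5]].
Row 1: (0)·x + (0)·5 + (-15)·z = 0
Row 2: (-5)·x + (1)·5 + (27)·z = 0
Row 3: (0)·x + (0)·5 + (-5)·z = 0
Solving gives x = 1, z = 0.
Check: S·(1, 5, 0) = (2, 10, 0) = 2·(1, 5, 0).

1, 0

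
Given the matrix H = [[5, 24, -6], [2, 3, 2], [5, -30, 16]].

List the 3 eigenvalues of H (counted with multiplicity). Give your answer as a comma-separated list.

6, 7, 11

Set up det(μI - H) = 0.
Expanding the 3×3 determinant: p(μ) = μ^3 - 24μ^2 + 185μ - 462.
Try μ = 6: p(6) = 0, so 6 is a root.
Factor out (μ - 6): p(μ) = (μ - 6)·(μ^2 - 18μ + 77).
The quadratic factors as (μ - 7)·(μ - 11).
Eigenvalues: 6, 7, 11.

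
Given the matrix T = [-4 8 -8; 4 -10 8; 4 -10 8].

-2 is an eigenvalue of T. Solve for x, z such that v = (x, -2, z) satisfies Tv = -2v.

0, -2

We need (T + 2I)v = 0.
T + 2I = [[-2, 8, -8], [4, -8, 8], [4, -10, 10]].
Row 1: (-2)·x + (8)·-2 + (-8)·z = 0
Row 2: (4)·x + (-8)·-2 + (8)·z = 0
Row 3: (4)·x + (-10)·-2 + (10)·z = 0
Solving gives x = 0, z = -2.
Check: T·(0, -2, -2) = (0, 4, 4) = -2·(0, -2, -2).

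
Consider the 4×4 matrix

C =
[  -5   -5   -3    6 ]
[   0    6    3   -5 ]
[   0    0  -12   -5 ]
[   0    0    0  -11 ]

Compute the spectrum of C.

-12, -11, -5, 6

C is upper triangular, so its eigenvalues are the diagonal entries.
Diagonal: -5, 6, -12, -11.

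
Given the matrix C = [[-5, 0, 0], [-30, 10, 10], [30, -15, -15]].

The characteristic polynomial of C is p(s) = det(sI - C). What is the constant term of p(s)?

0

p(s) = s^3 + 10s^2 + 25s.
The constant term is 0.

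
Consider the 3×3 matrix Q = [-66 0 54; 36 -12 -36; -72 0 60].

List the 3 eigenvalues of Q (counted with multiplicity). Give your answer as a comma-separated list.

Set up det(λI - Q) = 0.
Expanding the 3×3 determinant: p(λ) = λ^3 + 18λ^2 - 864.
Since p(-12) = 0, λ = -12 is a root.
Factor out (λ + 12): p(λ) = (λ + 12)·(λ^2 + 6λ - 72).
The quadratic factors as (λ + 12)·(λ - 6).
Eigenvalues: -12, -12, 6.

-12, -12, 6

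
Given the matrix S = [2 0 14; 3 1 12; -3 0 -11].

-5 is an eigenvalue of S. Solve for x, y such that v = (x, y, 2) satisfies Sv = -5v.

We need (S + 5I)v = 0.
S + 5I = [[7, 0, 14], [3, 6, 12], [-3, 0, -6]].
Row 1: (7)·x + (0)·y + (14)·2 = 0
Row 2: (3)·x + (6)·y + (12)·2 = 0
Row 3: (-3)·x + (0)·y + (-6)·2 = 0
Solving gives x = -4, y = -2.
Check: S·(-4, -2, 2) = (20, 10, -10) = -5·(-4, -2, 2).

-4, -2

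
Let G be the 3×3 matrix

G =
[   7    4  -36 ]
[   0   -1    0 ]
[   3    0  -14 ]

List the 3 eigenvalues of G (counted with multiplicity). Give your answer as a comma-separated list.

Set up det(lambda·I - G) = 0.
Expanding the 3×3 determinant: p(lambda) = lambda^3 + 8·lambda^2 + 17·lambda + 10.
Rational-root test: lambda = -1 gives p(-1) = 0.
Dividing by (lambda + 1) leaves lambda^2 + 7·lambda + 10.
The quadratic factors as (lambda + 5)·(lambda + 2).
Eigenvalues: -5, -2, -1.

-5, -2, -1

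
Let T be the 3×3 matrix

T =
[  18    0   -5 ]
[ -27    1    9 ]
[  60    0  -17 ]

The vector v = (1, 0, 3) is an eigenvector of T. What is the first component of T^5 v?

243

First find the eigenvalue: Tv = (3, 0, 9) = 3·(1, 0, 3), so λ = 3.
Then T^5 v = λ^5·v = 3^5·(1, 0, 3) = 243·(1, 0, 3) = (243, 0, 729).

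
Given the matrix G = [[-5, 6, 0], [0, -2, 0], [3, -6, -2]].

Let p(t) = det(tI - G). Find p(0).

20

p(0) = det(0·I − G) = det(−G) = (−1)^3·det(G).
det(G) = -20, so p(0) = 20.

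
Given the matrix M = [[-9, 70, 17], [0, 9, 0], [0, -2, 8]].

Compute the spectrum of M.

Set up det(λI - M) = 0.
Expanding along the first row, p(λ) = λ^3 - 8λ^2 - 81λ + 648.
Since p(8) = 0, λ = 8 is a root.
Dividing by (λ - 8) leaves λ^2 - 81.
The quadratic factors as (λ + 9)·(λ - 9).
Eigenvalues: -9, 8, 9.

-9, 8, 9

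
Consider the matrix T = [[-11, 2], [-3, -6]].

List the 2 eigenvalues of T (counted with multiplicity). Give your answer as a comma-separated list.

det(T - rI) = (-11 - r)(-6 - r) - (2)·(-3) = r^2 + 17r + 72.
This factors as (r + 9)·(r + 8) = 0.
Eigenvalues: -9, -8.

-9, -8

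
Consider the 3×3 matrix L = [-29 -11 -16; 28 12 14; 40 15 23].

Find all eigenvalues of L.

-2, 3, 5

The characteristic polynomial is p(μ) = det(μI - L).
Cofactor expansion gives p(μ) = μ^3 - 6μ^2 - μ + 30.
Try μ = -2: p(-2) = 0, so -2 is a root.
Dividing by (μ + 2) leaves μ^2 - 8μ + 15.
The quadratic factors as (μ - 3)·(μ - 5).
Eigenvalues: -2, 3, 5.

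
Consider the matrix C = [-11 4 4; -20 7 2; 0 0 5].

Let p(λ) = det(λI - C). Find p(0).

p(0) = det(0·I − C) = det(−C) = (−1)^3·det(C).
det(C) = 15, so p(0) = -15.

-15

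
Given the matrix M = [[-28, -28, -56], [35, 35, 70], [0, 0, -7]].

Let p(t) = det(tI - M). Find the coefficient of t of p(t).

p(t) = t^3 - 49t.
The coefficient of t is -49.

-49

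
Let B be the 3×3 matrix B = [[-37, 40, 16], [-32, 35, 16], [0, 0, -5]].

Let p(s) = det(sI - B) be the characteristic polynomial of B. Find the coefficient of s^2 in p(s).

7

The coefficient of s^2 of det(sI - B) is −trace(B).
trace(B) = (-37) + (35) + (-5) = -7, so the coefficient is 7.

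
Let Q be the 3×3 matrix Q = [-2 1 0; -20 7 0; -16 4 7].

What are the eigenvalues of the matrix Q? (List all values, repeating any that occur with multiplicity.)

2, 3, 7

Set up det(μI - Q) = 0.
Expanding the 3×3 determinant: p(μ) = μ^3 - 12μ^2 + 41μ - 42.
Since p(2) = 0, μ = 2 is a root.
Factor out (μ - 2): p(μ) = (μ - 2)·(μ^2 - 10μ + 21).
The quadratic factors as (μ - 3)·(μ - 7).
Eigenvalues: 2, 3, 7.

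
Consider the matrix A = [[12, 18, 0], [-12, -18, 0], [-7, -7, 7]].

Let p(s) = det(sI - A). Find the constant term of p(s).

p(s) = s^3 - s^2 - 42s.
The constant term is 0.

0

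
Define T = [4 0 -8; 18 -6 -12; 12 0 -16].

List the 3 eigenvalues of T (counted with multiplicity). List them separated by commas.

Set up det(lambda·I - T) = 0.
Expanding along the first row, p(lambda) = lambda^3 + 18·lambda^2 + 104·lambda + 192.
Try lambda = -6: p(-6) = 0, so -6 is a root.
Factor out (lambda + 6): p(lambda) = (lambda + 6)·(lambda^2 + 12·lambda + 32).
The quadratic factors as (lambda + 8)·(lambda + 4).
Eigenvalues: -8, -6, -4.

-8, -6, -4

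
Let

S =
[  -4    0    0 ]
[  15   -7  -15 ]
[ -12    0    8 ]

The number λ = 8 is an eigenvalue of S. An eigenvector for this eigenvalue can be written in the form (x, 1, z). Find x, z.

0, -1

We need (S - 8I)v = 0.
S - 8I = [[-12, 0, 0], [15, -15, -15], [-12, 0, 0]].
Row 1: (-12)·x + (0)·1 + (0)·z = 0
Row 2: (15)·x + (-15)·1 + (-15)·z = 0
Row 3: (-12)·x + (0)·1 + (0)·z = 0
Solving gives x = 0, z = -1.
Check: S·(0, 1, -1) = (0, 8, -8) = 8·(0, 1, -1).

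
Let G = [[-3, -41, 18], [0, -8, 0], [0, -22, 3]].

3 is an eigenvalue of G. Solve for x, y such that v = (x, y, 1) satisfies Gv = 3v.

We need (G - 3I)v = 0.
G - 3I = [[-6, -41, 18], [0, -11, 0], [0, -22, 0]].
Row 1: (-6)·x + (-41)·y + (18)·1 = 0
Row 2: (0)·x + (-11)·y + (0)·1 = 0
Row 3: (0)·x + (-22)·y + (0)·1 = 0
Solving gives x = 3, y = 0.
Check: G·(3, 0, 1) = (9, 0, 3) = 3·(3, 0, 1).

3, 0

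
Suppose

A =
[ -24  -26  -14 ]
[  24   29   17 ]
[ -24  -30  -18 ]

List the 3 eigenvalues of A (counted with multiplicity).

Set up det(μI - A) = 0.
Cofactor expansion gives p(μ) = μ^3 + 13μ^2 + 12μ.
Since p(0) = 0, μ = 0 is a root.
Dividing by μ leaves μ^2 + 13μ + 12.
The quadratic factors as (μ + 12)·(μ + 1).
Eigenvalues: -12, -1, 0.

-12, -1, 0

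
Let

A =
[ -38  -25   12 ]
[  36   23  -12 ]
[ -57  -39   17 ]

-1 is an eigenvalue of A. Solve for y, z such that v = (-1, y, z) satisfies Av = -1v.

We need (A + 1I)v = 0.
A + 1I = [[-37, -25, 12], [36, 24, -12], [-57, -39, 18]].
Row 1: (-37)·-1 + (-25)·y + (12)·z = 0
Row 2: (36)·-1 + (24)·y + (-12)·z = 0
Row 3: (-57)·-1 + (-39)·y + (18)·z = 0
Solving gives y = 1, z = -1.
Check: A·(-1, 1, -1) = (1, -1, 1) = -1·(-1, 1, -1).

1, -1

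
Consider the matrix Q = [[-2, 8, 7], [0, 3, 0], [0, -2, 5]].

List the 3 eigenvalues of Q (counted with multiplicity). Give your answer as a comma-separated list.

The characteristic polynomial is p(s) = det(sI - Q).
Expanding along the first row, p(s) = s^3 - 6s^2 - s + 30.
Since p(-2) = 0, s = -2 is a root.
Factor out (s + 2): p(s) = (s + 2)·(s^2 - 8s + 15).
The quadratic factors as (s - 3)·(s - 5).
Eigenvalues: -2, 3, 5.

-2, 3, 5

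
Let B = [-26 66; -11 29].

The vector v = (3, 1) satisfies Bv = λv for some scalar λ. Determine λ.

Compute Bv: B·(3, 1) = (-12, -4).
Since Bv = λv, compare component 1: -12 = λ·3, so λ = -4.

-4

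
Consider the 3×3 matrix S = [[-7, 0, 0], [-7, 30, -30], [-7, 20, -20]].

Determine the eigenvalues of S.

Compute the characteristic polynomial p(μ) = det(μI - S).
Expanding the 3×3 determinant: p(μ) = μ^3 - 3μ^2 - 70μ.
Try μ = 0: p(0) = 0, so 0 is a root.
Factor out μ: p(μ) = μ·(μ^2 - 3μ - 70).
The quadratic factors as (μ + 7)·(μ - 10).
Eigenvalues: -7, 0, 10.

-7, 0, 10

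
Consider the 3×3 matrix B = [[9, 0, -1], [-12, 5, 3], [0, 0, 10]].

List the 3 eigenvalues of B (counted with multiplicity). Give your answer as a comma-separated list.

5, 9, 10

Compute the characteristic polynomial p(t) = det(tI - B).
Expanding along the first row, p(t) = t^3 - 24t^2 + 185t - 450.
Rational-root test: t = 5 gives p(5) = 0.
Dividing by (t - 5) leaves t^2 - 19t + 90.
The quadratic factors as (t - 9)·(t - 10).
Eigenvalues: 5, 9, 10.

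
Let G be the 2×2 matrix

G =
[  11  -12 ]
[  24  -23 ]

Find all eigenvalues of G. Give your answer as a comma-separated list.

det(G - μI) = (11 - μ)(-23 - μ) - (-12)·(24) = μ^2 + 12μ + 35.
This factors as (μ + 7)·(μ + 5) = 0.
Eigenvalues: -7, -5.

-7, -5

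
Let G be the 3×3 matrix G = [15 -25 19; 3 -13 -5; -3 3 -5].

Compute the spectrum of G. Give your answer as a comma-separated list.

The characteristic polynomial is p(λ) = det(λI - G).
Expanding the 3×3 determinant: p(λ) = λ^3 + 3λ^2 - 58λ + 120.
Rational-root test: λ = -10 gives p(-10) = 0.
Factor out (λ + 10): p(λ) = (λ + 10)·(λ^2 - 7λ + 12).
The quadratic factors as (λ - 3)·(λ - 4).
Eigenvalues: -10, 3, 4.

-10, 3, 4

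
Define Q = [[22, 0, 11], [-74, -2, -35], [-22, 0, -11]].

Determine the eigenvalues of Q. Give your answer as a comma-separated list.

Compute the characteristic polynomial p(r) = det(rI - Q).
Expanding the 3×3 determinant: p(r) = r^3 - 9r^2 - 22r.
Try r = 11: p(11) = 0, so 11 is a root.
Factor out (r - 11): p(r) = (r - 11)·(r^2 + 2r).
The quadratic factors as (r + 2)·r.
Eigenvalues: -2, 0, 11.

-2, 0, 11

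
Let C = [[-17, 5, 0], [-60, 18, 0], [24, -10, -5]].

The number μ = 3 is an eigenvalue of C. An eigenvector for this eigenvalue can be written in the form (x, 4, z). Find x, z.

We need (C - 3I)v = 0.
C - 3I = [[-20, 5, 0], [-60, 15, 0], [24, -10, -8]].
Row 1: (-20)·x + (5)·4 + (0)·z = 0
Row 2: (-60)·x + (15)·4 + (0)·z = 0
Row 3: (24)·x + (-10)·4 + (-8)·z = 0
Solving gives x = 1, z = -2.
Check: C·(1, 4, -2) = (3, 12, -6) = 3·(1, 4, -2).

1, -2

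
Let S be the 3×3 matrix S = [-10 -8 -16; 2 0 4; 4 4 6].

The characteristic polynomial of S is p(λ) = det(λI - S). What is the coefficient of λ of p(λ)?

4

p(λ) = λ^3 + 4λ^2 + 4λ.
The coefficient of λ is 4.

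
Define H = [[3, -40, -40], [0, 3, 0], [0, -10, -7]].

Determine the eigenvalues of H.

The characteristic polynomial is p(s) = det(sI - H).
Expanding along the first row, p(s) = s^3 + s^2 - 33s + 63.
Try s = -7: p(-7) = 0, so -7 is a root.
Dividing by (s + 7) leaves s^2 - 6s + 9.
The quadratic factor is (s - 3)^2.
Eigenvalues: -7, 3, 3.

-7, 3, 3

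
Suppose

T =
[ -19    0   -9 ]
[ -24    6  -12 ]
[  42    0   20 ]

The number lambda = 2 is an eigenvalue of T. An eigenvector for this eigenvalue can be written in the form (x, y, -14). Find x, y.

6, -6

We need (T - 2I)v = 0.
T - 2I = [[-21, 0, -9], [-24, 4, -12], [42, 0, 18]].
Row 1: (-21)·x + (0)·y + (-9)·-14 = 0
Row 2: (-24)·x + (4)·y + (-12)·-14 = 0
Row 3: (42)·x + (0)·y + (18)·-14 = 0
Solving gives x = 6, y = -6.
Check: T·(6, -6, -14) = (12, -12, -28) = 2·(6, -6, -14).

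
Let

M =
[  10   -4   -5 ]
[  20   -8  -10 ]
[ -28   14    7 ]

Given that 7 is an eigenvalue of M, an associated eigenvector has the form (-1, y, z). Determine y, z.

-2, 1

We need (M - 7I)v = 0.
M - 7I = [[3, -4, -5], [20, -15, -10], [-28, 14, 0]].
Row 1: (3)·-1 + (-4)·y + (-5)·z = 0
Row 2: (20)·-1 + (-15)·y + (-10)·z = 0
Row 3: (-28)·-1 + (14)·y + (0)·z = 0
Solving gives y = -2, z = 1.
Check: M·(-1, -2, 1) = (-7, -14, 7) = 7·(-1, -2, 1).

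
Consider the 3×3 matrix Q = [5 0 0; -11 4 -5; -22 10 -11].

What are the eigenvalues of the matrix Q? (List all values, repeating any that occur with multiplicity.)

-6, -1, 5

Set up det(λI - Q) = 0.
Expanding the 3×3 determinant: p(λ) = λ^3 + 2λ^2 - 29λ - 30.
Since p(-1) = 0, λ = -1 is a root.
Dividing by (λ + 1) leaves λ^2 + λ - 30.
The quadratic factors as (λ + 6)·(λ - 5).
Eigenvalues: -6, -1, 5.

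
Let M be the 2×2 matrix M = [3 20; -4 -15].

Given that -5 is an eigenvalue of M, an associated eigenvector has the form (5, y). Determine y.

We need (M + 5I)v = 0.
M + 5I = [[8, 20], [-4, -10]].
Row 1: (8)·5 + (20)·y = 0
Row 2: (-4)·5 + (-10)·y = 0
Solving gives y = -2.
Check: M·(5, -2) = (-25, 10) = -5·(5, -2).

-2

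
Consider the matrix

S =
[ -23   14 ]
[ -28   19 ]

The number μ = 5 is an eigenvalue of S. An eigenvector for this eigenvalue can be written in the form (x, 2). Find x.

1

We need (S - 5I)v = 0.
S - 5I = [[-28, 14], [-28, 14]].
Row 1: (-28)·x + (14)·2 = 0
Row 2: (-28)·x + (14)·2 = 0
Solving gives x = 1.
Check: S·(1, 2) = (5, 10) = 5·(1, 2).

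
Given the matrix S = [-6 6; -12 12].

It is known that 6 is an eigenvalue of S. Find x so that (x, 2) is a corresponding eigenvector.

We need (S - 6I)v = 0.
S - 6I = [[-12, 6], [-12, 6]].
Row 1: (-12)·x + (6)·2 = 0
Row 2: (-12)·x + (6)·2 = 0
Solving gives x = 1.
Check: S·(1, 2) = (6, 12) = 6·(1, 2).

1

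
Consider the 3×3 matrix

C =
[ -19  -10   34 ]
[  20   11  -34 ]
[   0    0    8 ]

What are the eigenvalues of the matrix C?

-9, 1, 8

Compute the characteristic polynomial p(λ) = det(λI - C).
Cofactor expansion gives p(λ) = λ^3 - 73λ + 72.
Try λ = 1: p(1) = 0, so 1 is a root.
Dividing by (λ - 1) leaves λ^2 + λ - 72.
The quadratic factors as (λ + 9)·(λ - 8).
Eigenvalues: -9, 1, 8.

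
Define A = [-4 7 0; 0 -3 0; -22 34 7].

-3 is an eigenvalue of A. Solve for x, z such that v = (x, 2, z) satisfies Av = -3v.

We need (A + 3I)v = 0.
A + 3I = [[-1, 7, 0], [0, 0, 0], [-22, 34, 10]].
Row 1: (-1)·x + (7)·2 + (0)·z = 0
Row 2: (0)·x + (0)·2 + (0)·z = 0
Row 3: (-22)·x + (34)·2 + (10)·z = 0
Solving gives x = 14, z = 24.
Check: A·(14, 2, 24) = (-42, -6, -72) = -3·(14, 2, 24).

14, 24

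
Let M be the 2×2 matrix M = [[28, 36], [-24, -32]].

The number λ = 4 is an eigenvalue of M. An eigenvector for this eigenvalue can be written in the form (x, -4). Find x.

We need (M - 4I)v = 0.
M - 4I = [[24, 36], [-24, -36]].
Row 1: (24)·x + (36)·-4 = 0
Row 2: (-24)·x + (-36)·-4 = 0
Solving gives x = 6.
Check: M·(6, -4) = (24, -16) = 4·(6, -4).

6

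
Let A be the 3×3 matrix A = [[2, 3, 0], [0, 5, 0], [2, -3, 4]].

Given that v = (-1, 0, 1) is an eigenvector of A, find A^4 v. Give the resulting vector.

(-16, 0, 16)

First find the eigenvalue: Av = (-2, 0, 2) = 2·(-1, 0, 1), so λ = 2.
Then A^4 v = λ^4·v = 2^4·(-1, 0, 1) = 16·(-1, 0, 1) = (-16, 0, 16).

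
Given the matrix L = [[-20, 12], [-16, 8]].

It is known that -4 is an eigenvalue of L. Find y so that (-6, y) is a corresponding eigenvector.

-8

We need (L + 4I)v = 0.
L + 4I = [[-16, 12], [-16, 12]].
Row 1: (-16)·-6 + (12)·y = 0
Row 2: (-16)·-6 + (12)·y = 0
Solving gives y = -8.
Check: L·(-6, -8) = (24, 32) = -4·(-6, -8).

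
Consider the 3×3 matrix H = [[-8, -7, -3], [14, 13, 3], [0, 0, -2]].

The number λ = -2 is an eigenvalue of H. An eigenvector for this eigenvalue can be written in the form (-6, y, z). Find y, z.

6, -2

We need (H + 2I)v = 0.
H + 2I = [[-6, -7, -3], [14, 15, 3], [0, 0, 0]].
Row 1: (-6)·-6 + (-7)·y + (-3)·z = 0
Row 2: (14)·-6 + (15)·y + (3)·z = 0
Row 3: (0)·-6 + (0)·y + (0)·z = 0
Solving gives y = 6, z = -2.
Check: H·(-6, 6, -2) = (12, -12, 4) = -2·(-6, 6, -2).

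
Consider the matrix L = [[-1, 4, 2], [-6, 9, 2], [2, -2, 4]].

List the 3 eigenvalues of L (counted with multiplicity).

3, 4, 5

Set up det(μI - L) = 0.
Cofactor expansion gives p(μ) = μ^3 - 12μ^2 + 47μ - 60.
Try μ = 3: p(3) = 0, so 3 is a root.
Dividing by (μ - 3) leaves μ^2 - 9μ + 20.
The quadratic factors as (μ - 4)·(μ - 5).
Eigenvalues: 3, 4, 5.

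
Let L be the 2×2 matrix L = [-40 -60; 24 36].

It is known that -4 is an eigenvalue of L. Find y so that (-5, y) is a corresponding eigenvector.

We need (L + 4I)v = 0.
L + 4I = [[-36, -60], [24, 40]].
Row 1: (-36)·-5 + (-60)·y = 0
Row 2: (24)·-5 + (40)·y = 0
Solving gives y = 3.
Check: L·(-5, 3) = (20, -12) = -4·(-5, 3).

3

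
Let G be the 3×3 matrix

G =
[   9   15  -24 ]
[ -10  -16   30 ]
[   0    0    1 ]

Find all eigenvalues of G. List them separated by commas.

Set up det(lambda·I - G) = 0.
Expanding the 3×3 determinant: p(lambda) = lambda^3 + 6·lambda^2 - lambda - 6.
Rational-root test: lambda = -1 gives p(-1) = 0.
Factor out (lambda + 1): p(lambda) = (lambda + 1)·(lambda^2 + 5·lambda - 6).
The quadratic factors as (lambda + 6)·(lambda - 1).
Eigenvalues: -6, -1, 1.

-6, -1, 1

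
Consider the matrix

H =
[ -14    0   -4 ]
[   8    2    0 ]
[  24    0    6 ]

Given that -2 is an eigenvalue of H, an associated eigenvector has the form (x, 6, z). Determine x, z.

-3, 9

We need (H + 2I)v = 0.
H + 2I = [[-12, 0, -4], [8, 4, 0], [24, 0, 8]].
Row 1: (-12)·x + (0)·6 + (-4)·z = 0
Row 2: (8)·x + (4)·6 + (0)·z = 0
Row 3: (24)·x + (0)·6 + (8)·z = 0
Solving gives x = -3, z = 9.
Check: H·(-3, 6, 9) = (6, -12, -18) = -2·(-3, 6, 9).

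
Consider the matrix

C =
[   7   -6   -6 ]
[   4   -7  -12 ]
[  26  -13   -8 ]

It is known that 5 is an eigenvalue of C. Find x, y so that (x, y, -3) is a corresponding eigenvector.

We need (C - 5I)v = 0.
C - 5I = [[2, -6, -6], [4, -12, -12], [26, -13, -13]].
Row 1: (2)·x + (-6)·y + (-6)·-3 = 0
Row 2: (4)·x + (-12)·y + (-12)·-3 = 0
Row 3: (26)·x + (-13)·y + (-13)·-3 = 0
Solving gives x = 0, y = 3.
Check: C·(0, 3, -3) = (0, 15, -15) = 5·(0, 3, -3).

0, 3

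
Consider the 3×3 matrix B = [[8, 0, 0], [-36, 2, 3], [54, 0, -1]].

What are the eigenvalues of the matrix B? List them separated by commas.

-1, 2, 8

Set up det(λI - B) = 0.
Expanding along the first row, p(λ) = λ^3 - 9λ^2 + 6λ + 16.
Rational-root test: λ = 2 gives p(2) = 0.
Factor out (λ - 2): p(λ) = (λ - 2)·(λ^2 - 7λ - 8).
The quadratic factors as (λ + 1)·(λ - 8).
Eigenvalues: -1, 2, 8.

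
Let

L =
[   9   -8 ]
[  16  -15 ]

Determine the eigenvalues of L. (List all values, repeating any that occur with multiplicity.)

det(L - tI) = (9 - t)(-15 - t) - (-8)·(16) = t^2 + 6t - 7.
This factors as (t + 7)·(t - 1) = 0.
Eigenvalues: -7, 1.

-7, 1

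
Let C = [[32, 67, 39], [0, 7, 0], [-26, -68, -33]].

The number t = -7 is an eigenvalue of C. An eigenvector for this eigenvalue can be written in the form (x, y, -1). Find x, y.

1, 0

We need (C + 7I)v = 0.
C + 7I = [[39, 67, 39], [0, 14, 0], [-26, -68, -26]].
Row 1: (39)·x + (67)·y + (39)·-1 = 0
Row 2: (0)·x + (14)·y + (0)·-1 = 0
Row 3: (-26)·x + (-68)·y + (-26)·-1 = 0
Solving gives x = 1, y = 0.
Check: C·(1, 0, -1) = (-7, 0, 7) = -7·(1, 0, -1).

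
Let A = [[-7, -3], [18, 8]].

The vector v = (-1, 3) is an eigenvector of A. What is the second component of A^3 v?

24

First find the eigenvalue: Av = (-2, 6) = 2·(-1, 3), so λ = 2.
Then A^3 v = λ^3·v = 2^3·(-1, 3) = 8·(-1, 3) = (-8, 24).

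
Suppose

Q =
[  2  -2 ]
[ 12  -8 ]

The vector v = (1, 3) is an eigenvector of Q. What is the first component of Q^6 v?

First find the eigenvalue: Qv = (-4, -12) = -4·(1, 3), so λ = -4.
Then Q^6 v = λ^6·v = (-4)^6·(1, 3) = 4096·(1, 3) = (4096, 12288).

4096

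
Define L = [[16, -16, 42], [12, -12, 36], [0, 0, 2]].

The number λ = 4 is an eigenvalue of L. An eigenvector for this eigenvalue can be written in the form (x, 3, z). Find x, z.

We need (L - 4I)v = 0.
L - 4I = [[12, -16, 42], [12, -16, 36], [0, 0, -2]].
Row 1: (12)·x + (-16)·3 + (42)·z = 0
Row 2: (12)·x + (-16)·3 + (36)·z = 0
Row 3: (0)·x + (0)·3 + (-2)·z = 0
Solving gives x = 4, z = 0.
Check: L·(4, 3, 0) = (16, 12, 0) = 4·(4, 3, 0).

4, 0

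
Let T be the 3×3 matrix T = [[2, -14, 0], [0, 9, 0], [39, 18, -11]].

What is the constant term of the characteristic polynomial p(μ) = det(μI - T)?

p(0) = det(0·I − T) = det(−T) = (−1)^3·det(T).
det(T) = -198, so p(0) = 198.

198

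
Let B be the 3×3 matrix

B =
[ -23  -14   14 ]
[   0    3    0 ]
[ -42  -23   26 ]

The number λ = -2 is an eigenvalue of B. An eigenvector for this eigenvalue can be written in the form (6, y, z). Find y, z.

0, 9

We need (B + 2I)v = 0.
B + 2I = [[-21, -14, 14], [0, 5, 0], [-42, -23, 28]].
Row 1: (-21)·6 + (-14)·y + (14)·z = 0
Row 2: (0)·6 + (5)·y + (0)·z = 0
Row 3: (-42)·6 + (-23)·y + (28)·z = 0
Solving gives y = 0, z = 9.
Check: B·(6, 0, 9) = (-12, 0, -18) = -2·(6, 0, 9).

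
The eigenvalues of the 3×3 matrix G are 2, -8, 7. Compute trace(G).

1

trace(G) is the sum of the eigenvalues: (2) + (-8) + (7) = 1.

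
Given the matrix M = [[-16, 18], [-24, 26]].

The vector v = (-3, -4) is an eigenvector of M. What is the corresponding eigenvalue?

8

Compute Mv: M·(-3, -4) = (-24, -32).
Since Mv = λv, compare component 1: -24 = λ·-3, so λ = 8.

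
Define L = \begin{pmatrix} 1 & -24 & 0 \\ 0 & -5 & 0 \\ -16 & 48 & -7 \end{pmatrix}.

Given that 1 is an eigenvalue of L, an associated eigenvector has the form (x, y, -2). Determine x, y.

We need (L - 1I)v = 0.
L - 1I = [[0, -24, 0], [0, -6, 0], [-16, 48, -8]].
Row 1: (0)·x + (-24)·y + (0)·-2 = 0
Row 2: (0)·x + (-6)·y + (0)·-2 = 0
Row 3: (-16)·x + (48)·y + (-8)·-2 = 0
Solving gives x = 1, y = 0.
Check: L·(1, 0, -2) = (1, 0, -2) = 1·(1, 0, -2).

1, 0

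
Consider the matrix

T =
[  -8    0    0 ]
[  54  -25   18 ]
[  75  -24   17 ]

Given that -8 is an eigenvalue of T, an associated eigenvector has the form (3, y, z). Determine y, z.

0, -9

We need (T + 8I)v = 0.
T + 8I = [[0, 0, 0], [54, -17, 18], [75, -24, 25]].
Row 1: (0)·3 + (0)·y + (0)·z = 0
Row 2: (54)·3 + (-17)·y + (18)·z = 0
Row 3: (75)·3 + (-24)·y + (25)·z = 0
Solving gives y = 0, z = -9.
Check: T·(3, 0, -9) = (-24, 0, 72) = -8·(3, 0, -9).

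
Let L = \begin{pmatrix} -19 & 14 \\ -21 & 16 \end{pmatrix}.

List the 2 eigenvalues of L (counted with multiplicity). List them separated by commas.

det(L - μI) = (-19 - μ)(16 - μ) - (14)·(-21) = μ^2 + 3μ - 10.
This factors as (μ + 5)·(μ - 2) = 0.
Eigenvalues: -5, 2.

-5, 2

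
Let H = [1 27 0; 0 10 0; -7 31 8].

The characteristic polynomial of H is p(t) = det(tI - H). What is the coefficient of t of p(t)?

p(t) = t^3 - 19t^2 + 98t - 80.
The coefficient of t is 98.

98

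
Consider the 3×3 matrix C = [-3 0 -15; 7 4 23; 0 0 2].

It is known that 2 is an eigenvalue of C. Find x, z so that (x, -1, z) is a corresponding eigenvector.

-3, 1

We need (C - 2I)v = 0.
C - 2I = [[-5, 0, -15], [7, 2, 23], [0, 0, 0]].
Row 1: (-5)·x + (0)·-1 + (-15)·z = 0
Row 2: (7)·x + (2)·-1 + (23)·z = 0
Row 3: (0)·x + (0)·-1 + (0)·z = 0
Solving gives x = -3, z = 1.
Check: C·(-3, -1, 1) = (-6, -2, 2) = 2·(-3, -1, 1).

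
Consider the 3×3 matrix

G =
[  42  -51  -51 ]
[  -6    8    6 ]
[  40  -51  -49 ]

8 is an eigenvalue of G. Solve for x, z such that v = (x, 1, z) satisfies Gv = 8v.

We need (G - 8I)v = 0.
G - 8I = [[34, -51, -51], [-6, 0, 6], [40, -51, -57]].
Row 1: (34)·x + (-51)·1 + (-51)·z = 0
Row 2: (-6)·x + (0)·1 + (6)·z = 0
Row 3: (40)·x + (-51)·1 + (-57)·z = 0
Solving gives x = -3, z = -3.
Check: G·(-3, 1, -3) = (-24, 8, -24) = 8·(-3, 1, -3).

-3, -3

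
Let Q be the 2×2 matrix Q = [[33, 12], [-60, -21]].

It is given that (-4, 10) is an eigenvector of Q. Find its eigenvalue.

3

Compute Qv: Q·(-4, 10) = (-12, 30).
Since Qv = λv, compare component 1: -12 = λ·-4, so λ = 3.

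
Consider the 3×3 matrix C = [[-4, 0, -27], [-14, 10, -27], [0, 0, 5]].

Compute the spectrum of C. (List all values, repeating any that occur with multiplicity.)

-4, 5, 10

Compute the characteristic polynomial p(λ) = det(λI - C).
Cofactor expansion gives p(λ) = λ^3 - 11λ^2 - 10λ + 200.
Try λ = -4: p(-4) = 0, so -4 is a root.
Dividing by (λ + 4) leaves λ^2 - 15λ + 50.
The quadratic factors as (λ - 5)·(λ - 10).
Eigenvalues: -4, 5, 10.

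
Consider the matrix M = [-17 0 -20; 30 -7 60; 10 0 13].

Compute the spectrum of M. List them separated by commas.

The characteristic polynomial is p(r) = det(rI - M).
Expanding along the first row, p(r) = r^3 + 11r^2 + 7r - 147.
Since p(3) = 0, r = 3 is a root.
Dividing by (r - 3) leaves r^2 + 14r + 49.
The quadratic factor is (r + 7)^2.
Eigenvalues: -7, -7, 3.

-7, -7, 3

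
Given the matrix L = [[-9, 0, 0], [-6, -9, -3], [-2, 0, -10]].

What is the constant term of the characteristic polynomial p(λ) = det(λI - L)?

p(0) = det(0·I − L) = det(−L) = (−1)^3·det(L).
det(L) = -810, so p(0) = 810.

810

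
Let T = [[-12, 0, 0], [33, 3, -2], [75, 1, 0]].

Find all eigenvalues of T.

-12, 1, 2

Set up det(rI - T) = 0.
Expanding the 3×3 determinant: p(r) = r^3 + 9r^2 - 34r + 24.
Rational-root test: r = 2 gives p(2) = 0.
Dividing by (r - 2) leaves r^2 + 11r - 12.
The quadratic factors as (r + 12)·(r - 1).
Eigenvalues: -12, 1, 2.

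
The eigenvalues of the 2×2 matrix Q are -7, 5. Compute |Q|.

-35

det(Q) is the product of the eigenvalues: (-7) · (5) = -35.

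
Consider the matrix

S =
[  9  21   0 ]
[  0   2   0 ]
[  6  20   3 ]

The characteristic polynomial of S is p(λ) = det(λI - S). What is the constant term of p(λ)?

p(λ) = λ^3 - 14λ^2 + 51λ - 54.
The constant term is -54.

-54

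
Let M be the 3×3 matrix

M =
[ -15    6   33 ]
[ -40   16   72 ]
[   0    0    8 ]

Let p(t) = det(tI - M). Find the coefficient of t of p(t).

8

p(t) = t^3 - 9t^2 + 8t.
The coefficient of t is 8.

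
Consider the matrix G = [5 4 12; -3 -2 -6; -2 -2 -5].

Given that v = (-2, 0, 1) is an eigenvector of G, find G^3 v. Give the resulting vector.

First find the eigenvalue: Gv = (2, 0, -1) = -1·(-2, 0, 1), so λ = -1.
Then G^3 v = λ^3·v = (-1)^3·(-2, 0, 1) = -1·(-2, 0, 1) = (2, 0, -1).

(2, 0, -1)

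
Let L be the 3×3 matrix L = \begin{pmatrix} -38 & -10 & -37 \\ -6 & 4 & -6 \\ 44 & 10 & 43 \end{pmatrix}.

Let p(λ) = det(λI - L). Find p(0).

p(0) = det(0·I − L) = det(−L) = (−1)^3·det(L).
det(L) = -24, so p(0) = 24.

24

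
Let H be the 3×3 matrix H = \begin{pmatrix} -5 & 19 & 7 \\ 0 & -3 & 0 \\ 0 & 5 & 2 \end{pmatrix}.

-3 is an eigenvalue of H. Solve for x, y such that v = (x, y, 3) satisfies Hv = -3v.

-18, -3

We need (H + 3I)v = 0.
H + 3I = [[-2, 19, 7], [0, 0, 0], [0, 5, 5]].
Row 1: (-2)·x + (19)·y + (7)·3 = 0
Row 2: (0)·x + (0)·y + (0)·3 = 0
Row 3: (0)·x + (5)·y + (5)·3 = 0
Solving gives x = -18, y = -3.
Check: H·(-18, -3, 3) = (54, 9, -9) = -3·(-18, -3, 3).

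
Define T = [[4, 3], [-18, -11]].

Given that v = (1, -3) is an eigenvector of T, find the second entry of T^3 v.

375

First find the eigenvalue: Tv = (-5, 15) = -5·(1, -3), so λ = -5.
Then T^3 v = λ^3·v = (-5)^3·(1, -3) = -125·(1, -3) = (-125, 375).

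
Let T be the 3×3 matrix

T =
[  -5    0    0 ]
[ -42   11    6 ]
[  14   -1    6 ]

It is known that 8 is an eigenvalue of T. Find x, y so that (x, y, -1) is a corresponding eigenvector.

We need (T - 8I)v = 0.
T - 8I = [[-13, 0, 0], [-42, 3, 6], [14, -1, -2]].
Row 1: (-13)·x + (0)·y + (0)·-1 = 0
Row 2: (-42)·x + (3)·y + (6)·-1 = 0
Row 3: (14)·x + (-1)·y + (-2)·-1 = 0
Solving gives x = 0, y = 2.
Check: T·(0, 2, -1) = (0, 16, -8) = 8·(0, 2, -1).

0, 2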